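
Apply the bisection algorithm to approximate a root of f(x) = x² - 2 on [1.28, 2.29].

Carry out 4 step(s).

f(x) = x² - 2
Initial interval: [1.28, 2.29]

Iteration 1:
  c_1 = (1.280000 + 2.290000)/2 = 1.785000
  f(c_1) = f(1.785000) = 1.186225
  f(a) × f(c) < 0, new interval: [1.280000, 1.785000]
Iteration 2:
  c_2 = (1.280000 + 1.785000)/2 = 1.532500
  f(c_2) = f(1.532500) = 0.348556
  f(a) × f(c) < 0, new interval: [1.280000, 1.532500]
Iteration 3:
  c_3 = (1.280000 + 1.532500)/2 = 1.406250
  f(c_3) = f(1.406250) = -0.022461
  f(a) × f(c) ≥ 0, new interval: [1.406250, 1.532500]
Iteration 4:
  c_4 = (1.406250 + 1.532500)/2 = 1.469375
  f(c_4) = f(1.469375) = 0.159063
  f(a) × f(c) < 0, new interval: [1.406250, 1.469375]

After 4 iteration(s), the approximation is c_4 = 1.469375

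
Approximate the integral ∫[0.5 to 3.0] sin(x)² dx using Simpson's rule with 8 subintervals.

f(x) = sin(x)²
a = 0.5, b = 3.0, n = 8
h = (b - a)/n = 0.312500

Simpson's rule: (h/3)[f(x₀) + 4f(x₁) + 2f(x₂) + ... + f(xₙ)]

x_0 = 0.5000, f(x_0) = 0.229849, coefficient = 1
x_1 = 0.8125, f(x_1) = 0.527089, coefficient = 4
x_2 = 1.1250, f(x_2) = 0.814087, coefficient = 2
x_3 = 1.4375, f(x_3) = 0.982337, coefficient = 4
x_4 = 1.7500, f(x_4) = 0.968228, coefficient = 2
x_5 = 2.0625, f(x_5) = 0.777095, coefficient = 4
x_6 = 2.3750, f(x_6) = 0.481199, coefficient = 2
x_7 = 2.6875, f(x_7) = 0.192411, coefficient = 4
x_8 = 3.0000, f(x_8) = 0.019915, coefficient = 1

I ≈ (0.312500/3) × 14.692519 = 1.530471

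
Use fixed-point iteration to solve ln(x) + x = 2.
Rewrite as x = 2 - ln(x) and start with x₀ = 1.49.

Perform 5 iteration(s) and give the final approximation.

Equation: ln(x) + x = 2
Fixed-point form: x = 2 - ln(x)
x₀ = 1.49

x_1 = g(1.490000) = 1.601224
x_2 = g(1.601224) = 1.529232
x_3 = g(1.529232) = 1.575235
x_4 = g(1.575235) = 1.545596
x_5 = g(1.545596) = 1.564591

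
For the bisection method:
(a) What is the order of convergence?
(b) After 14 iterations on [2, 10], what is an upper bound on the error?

(a) Bisection has linear (order 1) convergence; the error is halved each step.

(b) Error bound = (b-a)/2^n = (10 - 2)/2^{14}
    = 8/2^{14}

(a) 1 (linear); (b) error ≤ 4.88e-04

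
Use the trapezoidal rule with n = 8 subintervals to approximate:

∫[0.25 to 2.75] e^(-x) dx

f(x) = e^(-x)
a = 0.25, b = 2.75, n = 8
h = (b - a)/n = 0.312500

Trapezoidal rule: (h/2)[f(x₀) + 2f(x₁) + 2f(x₂) + ... + f(xₙ)]

x_0 = 0.2500, f(x_0) = 0.778801, coefficient = 1
x_1 = 0.5625, f(x_1) = 0.569783, coefficient = 2
x_2 = 0.8750, f(x_2) = 0.416862, coefficient = 2
x_3 = 1.1875, f(x_3) = 0.304983, coefficient = 2
x_4 = 1.5000, f(x_4) = 0.223130, coefficient = 2
x_5 = 1.8125, f(x_5) = 0.163246, coefficient = 2
x_6 = 2.1250, f(x_6) = 0.119433, coefficient = 2
x_7 = 2.4375, f(x_7) = 0.087379, coefficient = 2
x_8 = 2.7500, f(x_8) = 0.063928, coefficient = 1

I ≈ (0.312500/2) × 4.612359 = 0.720681
Exact value: 0.714873
Error: 0.005808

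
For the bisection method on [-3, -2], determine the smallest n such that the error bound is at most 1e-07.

We need (b-a)/2^n ≤ 1e-07
(-2 - (-3))/2^n ≤ 1e-07
1/2^n ≤ 1e-07
2^n ≥ 10000000
n ≥ log₂(10000000) = 23.25
n ≥ 24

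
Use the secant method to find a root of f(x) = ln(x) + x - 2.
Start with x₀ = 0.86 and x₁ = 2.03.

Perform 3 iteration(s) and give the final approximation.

f(x) = ln(x) + x - 2
x₀ = 0.86, x₁ = 2.03

Secant formula: x_{n+1} = x_n - f(x_n)(x_n - x_{n-1})/(f(x_n) - f(x_{n-1}))

Iteration 1:
  f(0.860000) = -1.290823
  f(2.030000) = 0.738036
  x_2 = 2.030000 - 0.738036×(2.030000 - 0.860000)/(0.738036 - (-1.290823))
       = 1.604390
Iteration 2:
  f(2.030000) = 0.738036
  f(1.604390) = 0.077134
  x_3 = 1.604390 - 0.077134×(1.604390 - 2.030000)/(0.077134 - 0.738036)
       = 1.554717
Iteration 3:
  f(1.604390) = 0.077134
  f(1.554717) = -0.003989
  x_4 = 1.554717 - (-0.003989)×(1.554717 - 1.604390)/(-0.003989 - 0.077134)
       = 1.557160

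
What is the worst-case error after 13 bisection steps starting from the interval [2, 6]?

Bisection error bound: |error| ≤ (b-a)/2^n
|error| ≤ (6 - 2)/2^13 = 4/2^13
|error| ≤ 0.0004882812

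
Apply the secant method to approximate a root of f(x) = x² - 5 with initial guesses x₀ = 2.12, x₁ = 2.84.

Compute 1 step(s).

f(x) = x² - 5
x₀ = 2.12, x₁ = 2.84

Secant formula: x_{n+1} = x_n - f(x_n)(x_n - x_{n-1})/(f(x_n) - f(x_{n-1}))

Iteration 1:
  f(2.120000) = -0.505600
  f(2.840000) = 3.065600
  x_2 = 2.840000 - 3.065600×(2.840000 - 2.120000)/(3.065600 - (-0.505600))
       = 2.221935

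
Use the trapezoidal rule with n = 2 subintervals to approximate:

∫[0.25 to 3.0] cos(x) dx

f(x) = cos(x)
a = 0.25, b = 3.0, n = 2
h = (b - a)/n = 1.375000

Trapezoidal rule: (h/2)[f(x₀) + 2f(x₁) + 2f(x₂) + ... + f(xₙ)]

x_0 = 0.2500, f(x_0) = 0.968912, coefficient = 1
x_1 = 1.6250, f(x_1) = -0.054177, coefficient = 2
x_2 = 3.0000, f(x_2) = -0.989992, coefficient = 1

I ≈ (1.375000/2) × -0.129434 = -0.088986
Exact value: -0.106284
Error: 0.017298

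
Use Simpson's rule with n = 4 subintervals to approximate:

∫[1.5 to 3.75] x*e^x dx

f(x) = x*e^x
a = 1.5, b = 3.75, n = 4
h = (b - a)/n = 0.562500

Simpson's rule: (h/3)[f(x₀) + 4f(x₁) + 2f(x₂) + ... + f(xₙ)]

x_0 = 1.5000, f(x_0) = 6.722534, coefficient = 1
x_1 = 2.0625, f(x_1) = 16.222819, coefficient = 4
x_2 = 2.6250, f(x_2) = 36.237007, coefficient = 2
x_3 = 3.1875, f(x_3) = 77.226056, coefficient = 4
x_4 = 3.7500, f(x_4) = 159.454058, coefficient = 1

I ≈ (0.562500/3) × 612.446105 = 114.833645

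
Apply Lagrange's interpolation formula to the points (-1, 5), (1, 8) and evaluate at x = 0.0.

Lagrange interpolation formula:
P(x) = Σ yᵢ × Lᵢ(x)
where Lᵢ(x) = Π_{j≠i} (x - xⱼ)/(xᵢ - xⱼ)

L_0(0.0) = (0.0 - 1)/(-1 - 1) = 0.500000
L_1(0.0) = (0.0 - (-1))/(1 - (-1)) = 0.500000

P(0.0) = 5×L_0(0.0) + 8×L_1(0.0)
P(0.0) = 6.500000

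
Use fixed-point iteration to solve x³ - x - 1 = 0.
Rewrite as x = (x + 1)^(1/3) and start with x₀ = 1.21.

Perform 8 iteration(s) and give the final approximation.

Equation: x³ - x - 1 = 0
Fixed-point form: x = (x + 1)^(1/3)
x₀ = 1.21

x_1 = g(1.210000) = 1.302559
x_2 = g(1.302559) = 1.320496
x_3 = g(1.320496) = 1.323915
x_4 = g(1.323915) = 1.324566
x_5 = g(1.324566) = 1.324689
x_6 = g(1.324689) = 1.324712
x_7 = g(1.324712) = 1.324717
x_8 = g(1.324717) = 1.324718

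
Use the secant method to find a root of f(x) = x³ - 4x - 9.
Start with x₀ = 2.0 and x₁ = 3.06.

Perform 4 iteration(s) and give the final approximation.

f(x) = x³ - 4x - 9
x₀ = 2.0, x₁ = 3.06

Secant formula: x_{n+1} = x_n - f(x_n)(x_n - x_{n-1})/(f(x_n) - f(x_{n-1}))

Iteration 1:
  f(2.000000) = -9.000000
  f(3.060000) = 7.412616
  x_2 = 3.060000 - 7.412616×(3.060000 - 2.000000)/(7.412616 - (-9.000000))
       = 2.581260
Iteration 2:
  f(3.060000) = 7.412616
  f(2.581260) = -2.126352
  x_3 = 2.581260 - (-2.126352)×(2.581260 - 3.060000)/(-2.126352 - 7.412616)
       = 2.687977
Iteration 3:
  f(2.581260) = -2.126352
  f(2.687977) = -0.330680
  x_4 = 2.687977 - (-0.330680)×(2.687977 - 2.581260)/(-0.330680 - (-2.126352))
       = 2.707629
Iteration 4:
  f(2.687977) = -0.330680
  f(2.707629) = 0.019810
  x_5 = 2.707629 - 0.019810×(2.707629 - 2.687977)/(0.019810 - (-0.330680))
       = 2.706519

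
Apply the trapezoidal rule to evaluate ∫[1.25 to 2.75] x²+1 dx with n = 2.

f(x) = x²+1
a = 1.25, b = 2.75, n = 2
h = (b - a)/n = 0.750000

Trapezoidal rule: (h/2)[f(x₀) + 2f(x₁) + 2f(x₂) + ... + f(xₙ)]

x_0 = 1.2500, f(x_0) = 2.562500, coefficient = 1
x_1 = 2.0000, f(x_1) = 5.000000, coefficient = 2
x_2 = 2.7500, f(x_2) = 8.562500, coefficient = 1

I ≈ (0.750000/2) × 21.125000 = 7.921875
Exact value: 7.781250
Error: 0.140625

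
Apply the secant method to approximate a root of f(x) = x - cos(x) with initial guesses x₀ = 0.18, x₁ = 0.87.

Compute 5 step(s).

f(x) = x - cos(x)
x₀ = 0.18, x₁ = 0.87

Secant formula: x_{n+1} = x_n - f(x_n)(x_n - x_{n-1})/(f(x_n) - f(x_{n-1}))

Iteration 1:
  f(0.180000) = -0.803844
  f(0.870000) = 0.225173
  x_2 = 0.870000 - 0.225173×(0.870000 - 0.180000)/(0.225173 - (-0.803844))
       = 0.719012
Iteration 2:
  f(0.870000) = 0.225173
  f(0.719012) = -0.033446
  x_3 = 0.719012 - (-0.033446)×(0.719012 - 0.870000)/(-0.033446 - 0.225173)
       = 0.738538
Iteration 3:
  f(0.719012) = -0.033446
  f(0.738538) = -0.000916
  x_4 = 0.738538 - (-0.000916)×(0.738538 - 0.719012)/(-0.000916 - (-0.033446))
       = 0.739088
Iteration 4:
  f(0.738538) = -0.000916
  f(0.739088) = 0.000004
  x_5 = 0.739088 - 0.000004×(0.739088 - 0.738538)/(0.000004 - (-0.000916))
       = 0.739085
Iteration 5:
  f(0.739088) = 0.000004
  f(0.739085) = 0.000000
  x_6 = 0.739085 - 0.000000×(0.739085 - 0.739088)/(0.000000 - 0.000004)
       = 0.739085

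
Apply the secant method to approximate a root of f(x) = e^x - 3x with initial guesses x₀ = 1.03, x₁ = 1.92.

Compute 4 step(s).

f(x) = e^x - 3x
x₀ = 1.03, x₁ = 1.92

Secant formula: x_{n+1} = x_n - f(x_n)(x_n - x_{n-1})/(f(x_n) - f(x_{n-1}))

Iteration 1:
  f(1.030000) = -0.288934
  f(1.920000) = 1.060958
  x_2 = 1.920000 - 1.060958×(1.920000 - 1.030000)/(1.060958 - (-0.288934))
       = 1.220498
Iteration 2:
  f(1.920000) = 1.060958
  f(1.220498) = -0.272619
  x_3 = 1.220498 - (-0.272619)×(1.220498 - 1.920000)/(-0.272619 - 1.060958)
       = 1.363495
Iteration 3:
  f(1.220498) = -0.272619
  f(1.363495) = -0.180651
  x_4 = 1.363495 - (-0.180651)×(1.363495 - 1.220498)/(-0.180651 - (-0.272619))
       = 1.644380
Iteration 4:
  f(1.363495) = -0.180651
  f(1.644380) = 0.244659
  x_5 = 1.644380 - 0.244659×(1.644380 - 1.363495)/(0.244659 - (-0.180651))
       = 1.482801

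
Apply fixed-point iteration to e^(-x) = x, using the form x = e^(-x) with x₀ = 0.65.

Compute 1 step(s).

Equation: e^(-x) = x
Fixed-point form: x = e^(-x)
x₀ = 0.65

x_1 = g(0.650000) = 0.522046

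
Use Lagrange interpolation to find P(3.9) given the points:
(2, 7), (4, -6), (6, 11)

Lagrange interpolation formula:
P(x) = Σ yᵢ × Lᵢ(x)
where Lᵢ(x) = Π_{j≠i} (x - xⱼ)/(xᵢ - xⱼ)

L_0(3.9) = (3.9 - 4)/(2 - 4) × (3.9 - 6)/(2 - 6) = 0.026250
L_1(3.9) = (3.9 - 2)/(4 - 2) × (3.9 - 6)/(4 - 6) = 0.997500
L_2(3.9) = (3.9 - 2)/(6 - 2) × (3.9 - 4)/(6 - 4) = -0.023750

P(3.9) = 7×L_0(3.9) + (-6)×L_1(3.9) + 11×L_2(3.9)
P(3.9) = -6.062500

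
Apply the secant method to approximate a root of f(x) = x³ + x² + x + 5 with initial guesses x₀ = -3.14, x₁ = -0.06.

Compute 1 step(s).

f(x) = x³ + x² + x + 5
x₀ = -3.14, x₁ = -0.06

Secant formula: x_{n+1} = x_n - f(x_n)(x_n - x_{n-1})/(f(x_n) - f(x_{n-1}))

Iteration 1:
  f(-3.140000) = -19.239544
  f(-0.060000) = 4.943384
  x_2 = -0.060000 - 4.943384×(-0.060000 - (-3.140000))/(4.943384 - (-19.239544))
       = -0.689602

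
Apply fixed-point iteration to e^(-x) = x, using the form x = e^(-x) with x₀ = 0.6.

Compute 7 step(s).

Equation: e^(-x) = x
Fixed-point form: x = e^(-x)
x₀ = 0.6

x_1 = g(0.600000) = 0.548812
x_2 = g(0.548812) = 0.577636
x_3 = g(0.577636) = 0.561224
x_4 = g(0.561224) = 0.570511
x_5 = g(0.570511) = 0.565237
x_6 = g(0.565237) = 0.568226
x_7 = g(0.568226) = 0.566530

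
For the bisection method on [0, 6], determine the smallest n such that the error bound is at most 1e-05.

We need (b-a)/2^n ≤ 1e-05
(6 - 0)/2^n ≤ 1e-05
6/2^n ≤ 1e-05
2^n ≥ 600000
n ≥ log₂(600000) = 19.19
n ≥ 20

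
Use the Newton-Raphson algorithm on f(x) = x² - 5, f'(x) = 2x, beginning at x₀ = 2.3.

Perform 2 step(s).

f(x) = x² - 5
f'(x) = 2x
x₀ = 2.3

Newton-Raphson formula: x_{n+1} = x_n - f(x_n)/f'(x_n)

Iteration 1:
  f(2.300000) = 0.290000
  f'(2.300000) = 4.600000
  x_1 = 2.300000 - 0.290000/4.600000 = 2.236957
Iteration 2:
  f(2.236957) = 0.003974
  f'(2.236957) = 4.473913
  x_2 = 2.236957 - 0.003974/4.473913 = 2.236068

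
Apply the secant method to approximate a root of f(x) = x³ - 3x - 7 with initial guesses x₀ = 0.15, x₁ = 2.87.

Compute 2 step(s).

f(x) = x³ - 3x - 7
x₀ = 0.15, x₁ = 2.87

Secant formula: x_{n+1} = x_n - f(x_n)(x_n - x_{n-1})/(f(x_n) - f(x_{n-1}))

Iteration 1:
  f(0.150000) = -7.446625
  f(2.870000) = 8.029903
  x_2 = 2.870000 - 8.029903×(2.870000 - 0.150000)/(8.029903 - (-7.446625))
       = 1.458744
Iteration 2:
  f(2.870000) = 8.029903
  f(1.458744) = -8.272119
  x_3 = 1.458744 - (-8.272119)×(1.458744 - 2.870000)/(-8.272119 - 8.029903)
       = 2.174856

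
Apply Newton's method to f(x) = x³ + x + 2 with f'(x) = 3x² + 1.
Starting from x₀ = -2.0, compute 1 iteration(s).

f(x) = x³ + x + 2
f'(x) = 3x² + 1
x₀ = -2.0

Newton-Raphson formula: x_{n+1} = x_n - f(x_n)/f'(x_n)

Iteration 1:
  f(-2.000000) = -8.000000
  f'(-2.000000) = 13.000000
  x_1 = -2.000000 - (-8.000000)/13.000000 = -1.384615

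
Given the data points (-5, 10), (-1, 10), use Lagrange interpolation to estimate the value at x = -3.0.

Lagrange interpolation formula:
P(x) = Σ yᵢ × Lᵢ(x)
where Lᵢ(x) = Π_{j≠i} (x - xⱼ)/(xᵢ - xⱼ)

L_0(-3.0) = (-3.0 - (-1))/(-5 - (-1)) = 0.500000
L_1(-3.0) = (-3.0 - (-5))/(-1 - (-5)) = 0.500000

P(-3.0) = 10×L_0(-3.0) + 10×L_1(-3.0)
P(-3.0) = 10.000000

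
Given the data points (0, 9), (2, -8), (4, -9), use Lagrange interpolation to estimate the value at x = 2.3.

Lagrange interpolation formula:
P(x) = Σ yᵢ × Lᵢ(x)
where Lᵢ(x) = Π_{j≠i} (x - xⱼ)/(xᵢ - xⱼ)

L_0(2.3) = (2.3 - 2)/(0 - 2) × (2.3 - 4)/(0 - 4) = -0.063750
L_1(2.3) = (2.3 - 0)/(2 - 0) × (2.3 - 4)/(2 - 4) = 0.977500
L_2(2.3) = (2.3 - 0)/(4 - 0) × (2.3 - 2)/(4 - 2) = 0.086250

P(2.3) = 9×L_0(2.3) + (-8)×L_1(2.3) + (-9)×L_2(2.3)
P(2.3) = -9.170000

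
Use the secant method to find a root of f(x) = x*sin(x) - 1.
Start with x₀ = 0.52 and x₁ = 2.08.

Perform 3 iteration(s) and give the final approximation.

f(x) = x*sin(x) - 1
x₀ = 0.52, x₁ = 2.08

Secant formula: x_{n+1} = x_n - f(x_n)(x_n - x_{n-1})/(f(x_n) - f(x_{n-1}))

Iteration 1:
  f(0.520000) = -0.741622
  f(2.080000) = 0.816117
  x_2 = 2.080000 - 0.816117×(2.080000 - 0.520000)/(0.816117 - (-0.741622))
       = 1.262699
Iteration 2:
  f(2.080000) = 0.816117
  f(1.262699) = 0.203241
  x_3 = 1.262699 - 0.203241×(1.262699 - 2.080000)/(0.203241 - 0.816117)
       = 0.991666
Iteration 3:
  f(1.262699) = 0.203241
  f(0.991666) = -0.170036
  x_4 = 0.991666 - (-0.170036)×(0.991666 - 1.262699)/(-0.170036 - 0.203241)
       = 1.115127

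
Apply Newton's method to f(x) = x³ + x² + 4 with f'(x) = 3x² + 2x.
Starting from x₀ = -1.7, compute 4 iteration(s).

f(x) = x³ + x² + 4
f'(x) = 3x² + 2x
x₀ = -1.7

Newton-Raphson formula: x_{n+1} = x_n - f(x_n)/f'(x_n)

Iteration 1:
  f(-1.700000) = 1.977000
  f'(-1.700000) = 5.270000
  x_1 = -1.700000 - 1.977000/5.270000 = -2.075142
Iteration 2:
  f(-2.075142) = -0.629795
  f'(-2.075142) = 8.768362
  x_2 = -2.075142 - (-0.629795)/8.768362 = -2.003317
Iteration 3:
  f(-2.003317) = -0.026587
  f'(-2.003317) = 8.033198
  x_3 = -2.003317 - (-0.026587)/8.033198 = -2.000007
Iteration 4:
  f(-2.000007) = -0.000055
  f'(-2.000007) = 8.000069
  x_4 = -2.000007 - (-0.000055)/8.000069 = -2.000000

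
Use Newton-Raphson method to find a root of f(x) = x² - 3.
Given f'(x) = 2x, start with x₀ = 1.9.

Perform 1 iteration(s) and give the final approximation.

f(x) = x² - 3
f'(x) = 2x
x₀ = 1.9

Newton-Raphson formula: x_{n+1} = x_n - f(x_n)/f'(x_n)

Iteration 1:
  f(1.900000) = 0.610000
  f'(1.900000) = 3.800000
  x_1 = 1.900000 - 0.610000/3.800000 = 1.739474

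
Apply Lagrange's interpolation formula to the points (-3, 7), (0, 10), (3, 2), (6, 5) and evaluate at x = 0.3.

Lagrange interpolation formula:
P(x) = Σ yᵢ × Lᵢ(x)
where Lᵢ(x) = Π_{j≠i} (x - xⱼ)/(xᵢ - xⱼ)

L_0(0.3) = (0.3 - 0)/(-3 - 0) × (0.3 - 3)/(-3 - 3) × (0.3 - 6)/(-3 - 6) = -0.028500
L_1(0.3) = (0.3 - (-3))/(0 - (-3)) × (0.3 - 3)/(0 - 3) × (0.3 - 6)/(0 - 6) = 0.940500
L_2(0.3) = (0.3 - (-3))/(3 - (-3)) × (0.3 - 0)/(3 - 0) × (0.3 - 6)/(3 - 6) = 0.104500
L_3(0.3) = (0.3 - (-3))/(6 - (-3)) × (0.3 - 0)/(6 - 0) × (0.3 - 3)/(6 - 3) = -0.016500

P(0.3) = 7×L_0(0.3) + 10×L_1(0.3) + 2×L_2(0.3) + 5×L_3(0.3)
P(0.3) = 9.332000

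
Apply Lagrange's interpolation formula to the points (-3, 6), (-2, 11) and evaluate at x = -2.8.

Lagrange interpolation formula:
P(x) = Σ yᵢ × Lᵢ(x)
where Lᵢ(x) = Π_{j≠i} (x - xⱼ)/(xᵢ - xⱼ)

L_0(-2.8) = (-2.8 - (-2))/(-3 - (-2)) = 0.800000
L_1(-2.8) = (-2.8 - (-3))/(-2 - (-3)) = 0.200000

P(-2.8) = 6×L_0(-2.8) + 11×L_1(-2.8)
P(-2.8) = 7.000000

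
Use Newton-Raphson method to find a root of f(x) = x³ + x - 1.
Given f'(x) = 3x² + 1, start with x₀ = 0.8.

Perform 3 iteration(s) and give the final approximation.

f(x) = x³ + x - 1
f'(x) = 3x² + 1
x₀ = 0.8

Newton-Raphson formula: x_{n+1} = x_n - f(x_n)/f'(x_n)

Iteration 1:
  f(0.800000) = 0.312000
  f'(0.800000) = 2.920000
  x_1 = 0.800000 - 0.312000/2.920000 = 0.693151
Iteration 2:
  f(0.693151) = 0.026180
  f'(0.693151) = 2.441374
  x_2 = 0.693151 - 0.026180/2.441374 = 0.682427
Iteration 3:
  f(0.682427) = 0.000238
  f'(0.682427) = 2.397120
  x_3 = 0.682427 - 0.000238/2.397120 = 0.682328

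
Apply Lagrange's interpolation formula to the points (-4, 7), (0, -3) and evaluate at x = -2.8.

Lagrange interpolation formula:
P(x) = Σ yᵢ × Lᵢ(x)
where Lᵢ(x) = Π_{j≠i} (x - xⱼ)/(xᵢ - xⱼ)

L_0(-2.8) = (-2.8 - 0)/(-4 - 0) = 0.700000
L_1(-2.8) = (-2.8 - (-4))/(0 - (-4)) = 0.300000

P(-2.8) = 7×L_0(-2.8) + (-3)×L_1(-2.8)
P(-2.8) = 4.000000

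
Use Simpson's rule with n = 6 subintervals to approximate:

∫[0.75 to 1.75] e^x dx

f(x) = e^x
a = 0.75, b = 1.75, n = 6
h = (b - a)/n = 0.166667

Simpson's rule: (h/3)[f(x₀) + 4f(x₁) + 2f(x₂) + ... + f(xₙ)]

x_0 = 0.7500, f(x_0) = 2.117000, coefficient = 1
x_1 = 0.9167, f(x_1) = 2.500940, coefficient = 4
x_2 = 1.0833, f(x_2) = 2.954512, coefficient = 2
x_3 = 1.2500, f(x_3) = 3.490343, coefficient = 4
x_4 = 1.4167, f(x_4) = 4.123353, coefficient = 2
x_5 = 1.5833, f(x_5) = 4.871166, coefficient = 4
x_6 = 1.7500, f(x_6) = 5.754603, coefficient = 1

I ≈ (0.166667/3) × 65.477128 = 3.637618
Exact value: 3.637603
Error: 0.000016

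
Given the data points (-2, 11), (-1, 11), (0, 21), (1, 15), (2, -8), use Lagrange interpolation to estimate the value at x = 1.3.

Lagrange interpolation formula:
P(x) = Σ yᵢ × Lᵢ(x)
where Lᵢ(x) = Π_{j≠i} (x - xⱼ)/(xᵢ - xⱼ)

L_0(1.3) = (1.3 - (-1))/(-2 - (-1)) × (1.3 - 0)/(-2 - 0) × (1.3 - 1)/(-2 - 1) × (1.3 - 2)/(-2 - 2) = -0.026163
L_1(1.3) = (1.3 - (-2))/(-1 - (-2)) × (1.3 - 0)/(-1 - 0) × (1.3 - 1)/(-1 - 1) × (1.3 - 2)/(-1 - 2) = 0.150150
L_2(1.3) = (1.3 - (-2))/(0 - (-2)) × (1.3 - (-1))/(0 - (-1)) × (1.3 - 1)/(0 - 1) × (1.3 - 2)/(0 - 2) = -0.398475
L_3(1.3) = (1.3 - (-2))/(1 - (-2)) × (1.3 - (-1))/(1 - (-1)) × (1.3 - 0)/(1 - 0) × (1.3 - 2)/(1 - 2) = 1.151150
L_4(1.3) = (1.3 - (-2))/(2 - (-2)) × (1.3 - (-1))/(2 - (-1)) × (1.3 - 0)/(2 - 0) × (1.3 - 1)/(2 - 1) = 0.123338

P(1.3) = 11×L_0(1.3) + 11×L_1(1.3) + 21×L_2(1.3) + 15×L_3(1.3) + (-8)×L_4(1.3)
P(1.3) = 9.276437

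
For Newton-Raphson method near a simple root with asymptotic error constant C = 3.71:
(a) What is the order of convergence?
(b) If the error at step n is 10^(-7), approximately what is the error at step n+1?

(a) Newton-Raphson has quadratic (order 2) convergence near simple roots.
    This means |e_{n+1}| ≈ C|e_n|².

(b) With |e_n| = 10^(-7) and C = 3.71:
    |e_{n+1}| ≈ 3.71 × (10^(-7))² = 3.71 × 10^(-14)

(a) 2 (quadratic); (b) |e_{n+1}| ≈ 3.710e-14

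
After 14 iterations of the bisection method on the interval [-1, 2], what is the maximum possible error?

Bisection error bound: |error| ≤ (b-a)/2^n
|error| ≤ (2 - (-1))/2^14 = 3/2^14
|error| ≤ 0.0001831055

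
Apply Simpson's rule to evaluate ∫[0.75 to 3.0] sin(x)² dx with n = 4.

f(x) = sin(x)²
a = 0.75, b = 3.0, n = 4
h = (b - a)/n = 0.562500

Simpson's rule: (h/3)[f(x₀) + 4f(x₁) + 2f(x₂) + ... + f(xₙ)]

x_0 = 0.7500, f(x_0) = 0.464631, coefficient = 1
x_1 = 1.3125, f(x_1) = 0.934754, coefficient = 4
x_2 = 1.8750, f(x_2) = 0.910280, coefficient = 2
x_3 = 2.4375, f(x_3) = 0.419052, coefficient = 4
x_4 = 3.0000, f(x_4) = 0.019915, coefficient = 1

I ≈ (0.562500/3) × 7.720329 = 1.447562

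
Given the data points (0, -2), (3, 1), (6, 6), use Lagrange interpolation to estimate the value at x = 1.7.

Lagrange interpolation formula:
P(x) = Σ yᵢ × Lᵢ(x)
where Lᵢ(x) = Π_{j≠i} (x - xⱼ)/(xᵢ - xⱼ)

L_0(1.7) = (1.7 - 3)/(0 - 3) × (1.7 - 6)/(0 - 6) = 0.310556
L_1(1.7) = (1.7 - 0)/(3 - 0) × (1.7 - 6)/(3 - 6) = 0.812222
L_2(1.7) = (1.7 - 0)/(6 - 0) × (1.7 - 3)/(6 - 3) = -0.122778

P(1.7) = (-2)×L_0(1.7) + 1×L_1(1.7) + 6×L_2(1.7)
P(1.7) = -0.545556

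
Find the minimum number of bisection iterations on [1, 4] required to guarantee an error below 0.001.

We need (b-a)/2^n ≤ 0.001
(4 - 1)/2^n ≤ 0.001
3/2^n ≤ 0.001
2^n ≥ 3000
n ≥ log₂(3000) = 11.55
n ≥ 12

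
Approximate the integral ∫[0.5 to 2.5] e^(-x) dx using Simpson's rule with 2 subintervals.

f(x) = e^(-x)
a = 0.5, b = 2.5, n = 2
h = (b - a)/n = 1.000000

Simpson's rule: (h/3)[f(x₀) + 4f(x₁) + 2f(x₂) + ... + f(xₙ)]

x_0 = 0.5000, f(x_0) = 0.606531, coefficient = 1
x_1 = 1.5000, f(x_1) = 0.223130, coefficient = 4
x_2 = 2.5000, f(x_2) = 0.082085, coefficient = 1

I ≈ (1.000000/3) × 1.581136 = 0.527045
Exact value: 0.524446
Error: 0.002600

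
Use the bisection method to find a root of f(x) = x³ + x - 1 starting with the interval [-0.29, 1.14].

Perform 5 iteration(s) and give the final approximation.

f(x) = x³ + x - 1
Initial interval: [-0.29, 1.14]

Iteration 1:
  c_1 = (-0.290000 + 1.140000)/2 = 0.425000
  f(c_1) = f(0.425000) = -0.498234
  f(a) × f(c) ≥ 0, new interval: [0.425000, 1.140000]
Iteration 2:
  c_2 = (0.425000 + 1.140000)/2 = 0.782500
  f(c_2) = f(0.782500) = 0.261630
  f(a) × f(c) < 0, new interval: [0.425000, 0.782500]
Iteration 3:
  c_3 = (0.425000 + 0.782500)/2 = 0.603750
  f(c_3) = f(0.603750) = -0.176175
  f(a) × f(c) ≥ 0, new interval: [0.603750, 0.782500]
Iteration 4:
  c_4 = (0.603750 + 0.782500)/2 = 0.693125
  f(c_4) = f(0.693125) = 0.026118
  f(a) × f(c) < 0, new interval: [0.603750, 0.693125]
Iteration 5:
  c_5 = (0.603750 + 0.693125)/2 = 0.648438
  f(c_5) = f(0.648438) = -0.078913
  f(a) × f(c) ≥ 0, new interval: [0.648438, 0.693125]

After 5 iteration(s), the approximation is c_5 = 0.648438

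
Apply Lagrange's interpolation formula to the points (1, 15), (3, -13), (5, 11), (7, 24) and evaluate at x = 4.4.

Lagrange interpolation formula:
P(x) = Σ yᵢ × Lᵢ(x)
where Lᵢ(x) = Π_{j≠i} (x - xⱼ)/(xᵢ - xⱼ)

L_0(4.4) = (4.4 - 3)/(1 - 3) × (4.4 - 5)/(1 - 5) × (4.4 - 7)/(1 - 7) = -0.045500
L_1(4.4) = (4.4 - 1)/(3 - 1) × (4.4 - 5)/(3 - 5) × (4.4 - 7)/(3 - 7) = 0.331500
L_2(4.4) = (4.4 - 1)/(5 - 1) × (4.4 - 3)/(5 - 3) × (4.4 - 7)/(5 - 7) = 0.773500
L_3(4.4) = (4.4 - 1)/(7 - 1) × (4.4 - 3)/(7 - 3) × (4.4 - 5)/(7 - 5) = -0.059500

P(4.4) = 15×L_0(4.4) + (-13)×L_1(4.4) + 11×L_2(4.4) + 24×L_3(4.4)
P(4.4) = 2.088500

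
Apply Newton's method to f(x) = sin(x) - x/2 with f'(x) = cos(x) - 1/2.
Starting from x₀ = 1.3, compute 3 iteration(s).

f(x) = sin(x) - x/2
f'(x) = cos(x) - 1/2
x₀ = 1.3

Newton-Raphson formula: x_{n+1} = x_n - f(x_n)/f'(x_n)

Iteration 1:
  f(1.300000) = 0.313558
  f'(1.300000) = -0.232501
  x_1 = 1.300000 - 0.313558/(-0.232501) = 2.648631
Iteration 2:
  f(2.648631) = -0.851078
  f'(2.648631) = -1.380935
  x_2 = 2.648631 - (-0.851078)/(-1.380935) = 2.032325
Iteration 3:
  f(2.032325) = -0.120790
  f'(2.032325) = -0.945317
  x_3 = 2.032325 - (-0.120790)/(-0.945317) = 1.904548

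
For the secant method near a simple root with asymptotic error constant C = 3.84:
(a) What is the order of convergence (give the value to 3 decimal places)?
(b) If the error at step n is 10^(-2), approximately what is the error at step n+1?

(a) Secant method has superlinear convergence with order φ = (1+√5)/2 ≈ 1.618.
    This means |e_{n+1}| ≈ C|e_n|^1.618.

(b) With |e_n| = 10^(-2) and C = 3.84:
    |e_{n+1}| ≈ 3.84 × (10^(-2))^1.618 = 3.84 × 10^(-3.24)

(a) ≈ 1.618 (golden ratio); (b) |e_{n+1}| ≈ 2.230e-03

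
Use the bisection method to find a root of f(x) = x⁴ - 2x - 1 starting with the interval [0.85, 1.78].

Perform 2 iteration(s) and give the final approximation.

f(x) = x⁴ - 2x - 1
Initial interval: [0.85, 1.78]

Iteration 1:
  c_1 = (0.850000 + 1.780000)/2 = 1.315000
  f(c_1) = f(1.315000) = -0.639781
  f(a) × f(c) ≥ 0, new interval: [1.315000, 1.780000]
Iteration 2:
  c_2 = (1.315000 + 1.780000)/2 = 1.547500
  f(c_2) = f(1.547500) = 1.639857
  f(a) × f(c) < 0, new interval: [1.315000, 1.547500]

After 2 iteration(s), the approximation is c_2 = 1.547500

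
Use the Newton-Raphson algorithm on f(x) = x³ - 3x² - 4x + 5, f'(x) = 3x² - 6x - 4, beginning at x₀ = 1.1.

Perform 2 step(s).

f(x) = x³ - 3x² - 4x + 5
f'(x) = 3x² - 6x - 4
x₀ = 1.1

Newton-Raphson formula: x_{n+1} = x_n - f(x_n)/f'(x_n)

Iteration 1:
  f(1.100000) = -1.699000
  f'(1.100000) = -6.970000
  x_1 = 1.100000 - (-1.699000)/(-6.970000) = 0.856241
Iteration 2:
  f(0.856241) = 0.003342
  f'(0.856241) = -6.938000
  x_2 = 0.856241 - 0.003342/(-6.938000) = 0.856723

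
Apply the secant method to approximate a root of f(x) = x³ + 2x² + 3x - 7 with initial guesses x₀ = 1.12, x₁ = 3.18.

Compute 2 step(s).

f(x) = x³ + 2x² + 3x - 7
x₀ = 1.12, x₁ = 3.18

Secant formula: x_{n+1} = x_n - f(x_n)(x_n - x_{n-1})/(f(x_n) - f(x_{n-1}))

Iteration 1:
  f(1.120000) = 0.273728
  f(3.180000) = 54.922232
  x_2 = 3.180000 - 54.922232×(3.180000 - 1.120000)/(54.922232 - 0.273728)
       = 1.109682
Iteration 2:
  f(3.180000) = 54.922232
  f(1.109682) = 0.158287
  x_3 = 1.109682 - 0.158287×(1.109682 - 3.180000)/(0.158287 - 54.922232)
       = 1.103698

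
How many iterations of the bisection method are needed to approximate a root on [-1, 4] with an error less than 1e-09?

We need (b-a)/2^n ≤ 1e-09
(4 - (-1))/2^n ≤ 1e-09
5/2^n ≤ 1e-09
2^n ≥ 5000000000
n ≥ log₂(5000000000) = 32.22
n ≥ 33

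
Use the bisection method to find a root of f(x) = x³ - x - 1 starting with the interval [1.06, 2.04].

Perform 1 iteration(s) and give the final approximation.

f(x) = x³ - x - 1
Initial interval: [1.06, 2.04]

Iteration 1:
  c_1 = (1.060000 + 2.040000)/2 = 1.550000
  f(c_1) = f(1.550000) = 1.173875
  f(a) × f(c) < 0, new interval: [1.060000, 1.550000]

After 1 iteration(s), the approximation is c_1 = 1.550000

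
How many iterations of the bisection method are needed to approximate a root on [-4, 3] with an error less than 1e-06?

We need (b-a)/2^n ≤ 1e-06
(3 - (-4))/2^n ≤ 1e-06
7/2^n ≤ 1e-06
2^n ≥ 7000000
n ≥ log₂(7000000) = 22.74
n ≥ 23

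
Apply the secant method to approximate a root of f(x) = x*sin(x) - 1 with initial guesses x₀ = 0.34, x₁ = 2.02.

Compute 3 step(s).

f(x) = x*sin(x) - 1
x₀ = 0.34, x₁ = 2.02

Secant formula: x_{n+1} = x_n - f(x_n)(x_n - x_{n-1})/(f(x_n) - f(x_{n-1}))

Iteration 1:
  f(0.340000) = -0.886614
  f(2.020000) = 0.819602
  x_2 = 2.020000 - 0.819602×(2.020000 - 0.340000)/(0.819602 - (-0.886614))
       = 1.212991
Iteration 2:
  f(2.020000) = 0.819602
  f(1.212991) = 0.136170
  x_3 = 1.212991 - 0.136170×(1.212991 - 2.020000)/(0.136170 - 0.819602)
       = 1.052200
Iteration 3:
  f(1.212991) = 0.136170
  f(1.052200) = -0.086148
  x_4 = 1.052200 - (-0.086148)×(1.052200 - 1.212991)/(-0.086148 - 0.136170)
       = 1.114506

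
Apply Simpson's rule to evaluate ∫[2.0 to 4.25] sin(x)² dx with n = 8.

f(x) = sin(x)²
a = 2.0, b = 4.25, n = 8
h = (b - a)/n = 0.281250

Simpson's rule: (h/3)[f(x₀) + 4f(x₁) + 2f(x₂) + ... + f(xₙ)]

x_0 = 2.0000, f(x_0) = 0.826822, coefficient = 1
x_1 = 2.2812, f(x_1) = 0.574664, coefficient = 4
x_2 = 2.5625, f(x_2) = 0.299499, coefficient = 2
x_3 = 2.8438, f(x_3) = 0.086118, coefficient = 4
x_4 = 3.1250, f(x_4) = 0.000275, coefficient = 2
x_5 = 3.4062, f(x_5) = 0.068423, coefficient = 4
x_6 = 3.6875, f(x_6) = 0.269562, coefficient = 2
x_7 = 3.9688, f(x_7) = 0.541711, coefficient = 4
x_8 = 4.2500, f(x_8) = 0.801006, coefficient = 1

I ≈ (0.281250/3) × 7.850164 = 0.735953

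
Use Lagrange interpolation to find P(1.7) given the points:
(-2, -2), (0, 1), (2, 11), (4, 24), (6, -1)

Lagrange interpolation formula:
P(x) = Σ yᵢ × Lᵢ(x)
where Lᵢ(x) = Π_{j≠i} (x - xⱼ)/(xᵢ - xⱼ)

L_0(1.7) = (1.7 - 0)/(-2 - 0) × (1.7 - 2)/(-2 - 2) × (1.7 - 4)/(-2 - 4) × (1.7 - 6)/(-2 - 6) = -0.013135
L_1(1.7) = (1.7 - (-2))/(0 - (-2)) × (1.7 - 2)/(0 - 2) × (1.7 - 4)/(0 - 4) × (1.7 - 6)/(0 - 6) = 0.114353
L_2(1.7) = (1.7 - (-2))/(2 - (-2)) × (1.7 - 0)/(2 - 0) × (1.7 - 4)/(2 - 4) × (1.7 - 6)/(2 - 6) = 0.972002
L_3(1.7) = (1.7 - (-2))/(4 - (-2)) × (1.7 - 0)/(4 - 0) × (1.7 - 2)/(4 - 2) × (1.7 - 6)/(4 - 6) = -0.084522
L_4(1.7) = (1.7 - (-2))/(6 - (-2)) × (1.7 - 0)/(6 - 0) × (1.7 - 2)/(6 - 2) × (1.7 - 4)/(6 - 4) = 0.011302

P(1.7) = (-2)×L_0(1.7) + 1×L_1(1.7) + 11×L_2(1.7) + 24×L_3(1.7) + (-1)×L_4(1.7)
P(1.7) = 8.792813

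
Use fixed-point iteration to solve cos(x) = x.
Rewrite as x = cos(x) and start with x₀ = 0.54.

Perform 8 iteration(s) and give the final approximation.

Equation: cos(x) = x
Fixed-point form: x = cos(x)
x₀ = 0.54

x_1 = g(0.540000) = 0.857709
x_2 = g(0.857709) = 0.654172
x_3 = g(0.654172) = 0.793552
x_4 = g(0.793552) = 0.701318
x_5 = g(0.701318) = 0.763993
x_6 = g(0.763993) = 0.722080
x_7 = g(0.722080) = 0.750433
x_8 = g(0.750433) = 0.731394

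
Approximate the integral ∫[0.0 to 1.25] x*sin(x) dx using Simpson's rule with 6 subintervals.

f(x) = x*sin(x)
a = 0.0, b = 1.25, n = 6
h = (b - a)/n = 0.208333

Simpson's rule: (h/3)[f(x₀) + 4f(x₁) + 2f(x₂) + ... + f(xₙ)]

x_0 = 0.0000, f(x_0) = 0.000000, coefficient = 1
x_1 = 0.2083, f(x_1) = 0.043089, coefficient = 4
x_2 = 0.4167, f(x_2) = 0.168631, coefficient = 2
x_3 = 0.6250, f(x_3) = 0.365686, coefficient = 4
x_4 = 0.8333, f(x_4) = 0.616814, coefficient = 2
x_5 = 1.0417, f(x_5) = 0.899215, coefficient = 4
x_6 = 1.2500, f(x_6) = 1.186231, coefficient = 1

I ≈ (0.208333/3) × 7.989084 = 0.554797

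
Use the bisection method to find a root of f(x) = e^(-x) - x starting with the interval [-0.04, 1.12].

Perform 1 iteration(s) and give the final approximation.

f(x) = e^(-x) - x
Initial interval: [-0.04, 1.12]

Iteration 1:
  c_1 = (-0.040000 + 1.120000)/2 = 0.540000
  f(c_1) = f(0.540000) = 0.042748
  f(a) × f(c) ≥ 0, new interval: [0.540000, 1.120000]

After 1 iteration(s), the approximation is c_1 = 0.540000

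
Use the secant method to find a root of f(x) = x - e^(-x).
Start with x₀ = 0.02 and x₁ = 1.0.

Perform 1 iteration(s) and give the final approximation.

f(x) = x - e^(-x)
x₀ = 0.02, x₁ = 1.0

Secant formula: x_{n+1} = x_n - f(x_n)(x_n - x_{n-1})/(f(x_n) - f(x_{n-1}))

Iteration 1:
  f(0.020000) = -0.960199
  f(1.000000) = 0.632121
  x_2 = 1.000000 - 0.632121×(1.000000 - 0.020000)/(0.632121 - (-0.960199))
       = 0.610959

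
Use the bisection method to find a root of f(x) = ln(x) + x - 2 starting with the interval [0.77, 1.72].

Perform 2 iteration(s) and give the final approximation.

f(x) = ln(x) + x - 2
Initial interval: [0.77, 1.72]

Iteration 1:
  c_1 = (0.770000 + 1.720000)/2 = 1.245000
  f(c_1) = f(1.245000) = -0.535864
  f(a) × f(c) ≥ 0, new interval: [1.245000, 1.720000]
Iteration 2:
  c_2 = (1.245000 + 1.720000)/2 = 1.482500
  f(c_2) = f(1.482500) = -0.123770
  f(a) × f(c) ≥ 0, new interval: [1.482500, 1.720000]

After 2 iteration(s), the approximation is c_2 = 1.482500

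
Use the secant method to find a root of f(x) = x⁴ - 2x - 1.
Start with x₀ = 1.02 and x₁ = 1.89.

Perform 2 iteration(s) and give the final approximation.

f(x) = x⁴ - 2x - 1
x₀ = 1.02, x₁ = 1.89

Secant formula: x_{n+1} = x_n - f(x_n)(x_n - x_{n-1})/(f(x_n) - f(x_{n-1}))

Iteration 1:
  f(1.020000) = -1.957568
  f(1.890000) = 7.979898
  x_2 = 1.890000 - 7.979898×(1.890000 - 1.020000)/(7.979898 - (-1.957568))
       = 1.191380
Iteration 2:
  f(1.890000) = 7.979898
  f(1.191380) = -1.368102
  x_3 = 1.191380 - (-1.368102)×(1.191380 - 1.890000)/(-1.368102 - 7.979898)
       = 1.293625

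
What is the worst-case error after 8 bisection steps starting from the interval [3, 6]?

Bisection error bound: |error| ≤ (b-a)/2^n
|error| ≤ (6 - 3)/2^8 = 3/2^8
|error| ≤ 0.0117187500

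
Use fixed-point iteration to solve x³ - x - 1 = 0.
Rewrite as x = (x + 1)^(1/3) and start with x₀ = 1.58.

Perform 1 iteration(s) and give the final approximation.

Equation: x³ - x - 1 = 0
Fixed-point form: x = (x + 1)^(1/3)
x₀ = 1.58

x_1 = g(1.580000) = 1.371534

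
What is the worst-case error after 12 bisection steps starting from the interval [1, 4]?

Bisection error bound: |error| ≤ (b-a)/2^n
|error| ≤ (4 - 1)/2^12 = 3/2^12
|error| ≤ 0.0007324219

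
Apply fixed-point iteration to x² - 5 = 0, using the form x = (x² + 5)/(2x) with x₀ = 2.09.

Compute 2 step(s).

Equation: x² - 5 = 0
Fixed-point form: x = (x² + 5)/(2x)
x₀ = 2.09

x_1 = g(2.090000) = 2.241172
x_2 = g(2.241172) = 2.236074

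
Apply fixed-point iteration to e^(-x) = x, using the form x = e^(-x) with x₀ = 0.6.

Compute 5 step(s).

Equation: e^(-x) = x
Fixed-point form: x = e^(-x)
x₀ = 0.6

x_1 = g(0.600000) = 0.548812
x_2 = g(0.548812) = 0.577636
x_3 = g(0.577636) = 0.561224
x_4 = g(0.561224) = 0.570511
x_5 = g(0.570511) = 0.565237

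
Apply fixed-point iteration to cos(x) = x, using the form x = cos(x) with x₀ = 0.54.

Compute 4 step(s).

Equation: cos(x) = x
Fixed-point form: x = cos(x)
x₀ = 0.54

x_1 = g(0.540000) = 0.857709
x_2 = g(0.857709) = 0.654172
x_3 = g(0.654172) = 0.793552
x_4 = g(0.793552) = 0.701318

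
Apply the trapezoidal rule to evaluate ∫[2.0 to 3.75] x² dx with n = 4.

f(x) = x²
a = 2.0, b = 3.75, n = 4
h = (b - a)/n = 0.437500

Trapezoidal rule: (h/2)[f(x₀) + 2f(x₁) + 2f(x₂) + ... + f(xₙ)]

x_0 = 2.0000, f(x_0) = 4.000000, coefficient = 1
x_1 = 2.4375, f(x_1) = 5.941406, coefficient = 2
x_2 = 2.8750, f(x_2) = 8.265625, coefficient = 2
x_3 = 3.3125, f(x_3) = 10.972656, coefficient = 2
x_4 = 3.7500, f(x_4) = 14.062500, coefficient = 1

I ≈ (0.437500/2) × 68.421875 = 14.967285
Exact value: 14.911458
Error: 0.055827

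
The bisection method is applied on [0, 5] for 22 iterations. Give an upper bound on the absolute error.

Bisection error bound: |error| ≤ (b-a)/2^n
|error| ≤ (5 - 0)/2^22 = 5/2^22
|error| ≤ 0.0000011921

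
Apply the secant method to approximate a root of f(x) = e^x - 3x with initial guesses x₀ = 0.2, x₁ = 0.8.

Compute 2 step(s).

f(x) = e^x - 3x
x₀ = 0.2, x₁ = 0.8

Secant formula: x_{n+1} = x_n - f(x_n)(x_n - x_{n-1})/(f(x_n) - f(x_{n-1}))

Iteration 1:
  f(0.200000) = 0.621403
  f(0.800000) = -0.174459
  x_2 = 0.800000 - (-0.174459)×(0.800000 - 0.200000)/(-0.174459 - 0.621403)
       = 0.668475
Iteration 2:
  f(0.800000) = -0.174459
  f(0.668475) = -0.054166
  x_3 = 0.668475 - (-0.054166)×(0.668475 - 0.800000)/(-0.054166 - (-0.174459))
       = 0.609252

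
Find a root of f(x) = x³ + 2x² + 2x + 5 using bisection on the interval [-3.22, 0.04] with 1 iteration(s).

f(x) = x³ + 2x² + 2x + 5
Initial interval: [-3.22, 0.04]

Iteration 1:
  c_1 = (-3.220000 + 0.040000)/2 = -1.590000
  f(c_1) = f(-1.590000) = 2.856521
  f(a) × f(c) < 0, new interval: [-3.220000, -1.590000]

After 1 iteration(s), the approximation is c_1 = -1.590000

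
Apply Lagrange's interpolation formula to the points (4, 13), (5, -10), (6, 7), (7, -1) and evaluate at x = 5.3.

Lagrange interpolation formula:
P(x) = Σ yᵢ × Lᵢ(x)
where Lᵢ(x) = Π_{j≠i} (x - xⱼ)/(xᵢ - xⱼ)

L_0(5.3) = (5.3 - 5)/(4 - 5) × (5.3 - 6)/(4 - 6) × (5.3 - 7)/(4 - 7) = -0.059500
L_1(5.3) = (5.3 - 4)/(5 - 4) × (5.3 - 6)/(5 - 6) × (5.3 - 7)/(5 - 7) = 0.773500
L_2(5.3) = (5.3 - 4)/(6 - 4) × (5.3 - 5)/(6 - 5) × (5.3 - 7)/(6 - 7) = 0.331500
L_3(5.3) = (5.3 - 4)/(7 - 4) × (5.3 - 5)/(7 - 5) × (5.3 - 6)/(7 - 6) = -0.045500

P(5.3) = 13×L_0(5.3) + (-10)×L_1(5.3) + 7×L_2(5.3) + (-1)×L_3(5.3)
P(5.3) = -6.142500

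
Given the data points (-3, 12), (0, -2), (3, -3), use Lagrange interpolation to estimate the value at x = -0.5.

Lagrange interpolation formula:
P(x) = Σ yᵢ × Lᵢ(x)
where Lᵢ(x) = Π_{j≠i} (x - xⱼ)/(xᵢ - xⱼ)

L_0(-0.5) = (-0.5 - 0)/(-3 - 0) × (-0.5 - 3)/(-3 - 3) = 0.097222
L_1(-0.5) = (-0.5 - (-3))/(0 - (-3)) × (-0.5 - 3)/(0 - 3) = 0.972222
L_2(-0.5) = (-0.5 - (-3))/(3 - (-3)) × (-0.5 - 0)/(3 - 0) = -0.069444

P(-0.5) = 12×L_0(-0.5) + (-2)×L_1(-0.5) + (-3)×L_2(-0.5)
P(-0.5) = -0.569444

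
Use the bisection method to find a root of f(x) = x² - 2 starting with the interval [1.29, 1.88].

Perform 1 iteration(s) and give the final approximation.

f(x) = x² - 2
Initial interval: [1.29, 1.88]

Iteration 1:
  c_1 = (1.290000 + 1.880000)/2 = 1.585000
  f(c_1) = f(1.585000) = 0.512225
  f(a) × f(c) < 0, new interval: [1.290000, 1.585000]

After 1 iteration(s), the approximation is c_1 = 1.585000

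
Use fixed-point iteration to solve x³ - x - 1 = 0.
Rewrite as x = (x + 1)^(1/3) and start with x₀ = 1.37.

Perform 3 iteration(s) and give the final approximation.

Equation: x³ - x - 1 = 0
Fixed-point form: x = (x + 1)^(1/3)
x₀ = 1.37

x_1 = g(1.370000) = 1.333264
x_2 = g(1.333264) = 1.326339
x_3 = g(1.326339) = 1.325026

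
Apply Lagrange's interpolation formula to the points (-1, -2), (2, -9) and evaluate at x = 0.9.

Lagrange interpolation formula:
P(x) = Σ yᵢ × Lᵢ(x)
where Lᵢ(x) = Π_{j≠i} (x - xⱼ)/(xᵢ - xⱼ)

L_0(0.9) = (0.9 - 2)/(-1 - 2) = 0.366667
L_1(0.9) = (0.9 - (-1))/(2 - (-1)) = 0.633333

P(0.9) = (-2)×L_0(0.9) + (-9)×L_1(0.9)
P(0.9) = -6.433333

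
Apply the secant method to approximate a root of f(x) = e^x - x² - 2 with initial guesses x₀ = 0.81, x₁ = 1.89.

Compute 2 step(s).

f(x) = e^x - x² - 2
x₀ = 0.81, x₁ = 1.89

Secant formula: x_{n+1} = x_n - f(x_n)(x_n - x_{n-1})/(f(x_n) - f(x_{n-1}))

Iteration 1:
  f(0.810000) = -0.408192
  f(1.890000) = 1.047269
  x_2 = 1.890000 - 1.047269×(1.890000 - 0.810000)/(1.047269 - (-0.408192))
       = 1.112892
Iteration 2:
  f(1.890000) = 1.047269
  f(1.112892) = -0.195382
  x_3 = 1.112892 - (-0.195382)×(1.112892 - 1.890000)/(-0.195382 - 1.047269)
       = 1.235077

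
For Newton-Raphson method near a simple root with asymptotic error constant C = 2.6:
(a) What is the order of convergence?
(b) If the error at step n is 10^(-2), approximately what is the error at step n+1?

(a) Newton-Raphson has quadratic (order 2) convergence near simple roots.
    This means |e_{n+1}| ≈ C|e_n|².

(b) With |e_n| = 10^(-2) and C = 2.6:
    |e_{n+1}| ≈ 2.6 × (10^(-2))² = 2.6 × 10^(-4)

(a) 2 (quadratic); (b) |e_{n+1}| ≈ 2.600e-04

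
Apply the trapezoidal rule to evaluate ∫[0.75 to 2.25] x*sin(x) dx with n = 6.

f(x) = x*sin(x)
a = 0.75, b = 2.25, n = 6
h = (b - a)/n = 0.250000

Trapezoidal rule: (h/2)[f(x₀) + 2f(x₁) + 2f(x₂) + ... + f(xₙ)]

x_0 = 0.7500, f(x_0) = 0.511229, coefficient = 1
x_1 = 1.0000, f(x_1) = 0.841471, coefficient = 2
x_2 = 1.2500, f(x_2) = 1.186231, coefficient = 2
x_3 = 1.5000, f(x_3) = 1.496242, coefficient = 2
x_4 = 1.7500, f(x_4) = 1.721975, coefficient = 2
x_5 = 2.0000, f(x_5) = 1.818595, coefficient = 2
x_6 = 2.2500, f(x_6) = 1.750665, coefficient = 1

I ≈ (0.250000/2) × 16.390923 = 2.048865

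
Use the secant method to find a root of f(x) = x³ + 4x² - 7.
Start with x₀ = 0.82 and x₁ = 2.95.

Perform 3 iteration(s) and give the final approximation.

f(x) = x³ + 4x² - 7
x₀ = 0.82, x₁ = 2.95

Secant formula: x_{n+1} = x_n - f(x_n)(x_n - x_{n-1})/(f(x_n) - f(x_{n-1}))

Iteration 1:
  f(0.820000) = -3.759032
  f(2.950000) = 53.482375
  x_2 = 2.950000 - 53.482375×(2.950000 - 0.820000)/(53.482375 - (-3.759032))
       = 0.959877
Iteration 2:
  f(2.950000) = 53.482375
  f(0.959877) = -2.430152
  x_3 = 0.959877 - (-2.430152)×(0.959877 - 2.950000)/(-2.430152 - 53.482375)
       = 1.046374
Iteration 3:
  f(0.959877) = -2.430152
  f(1.046374) = -1.474729
  x_4 = 1.046374 - (-1.474729)×(1.046374 - 0.959877)/(-1.474729 - (-2.430152))
       = 1.179886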